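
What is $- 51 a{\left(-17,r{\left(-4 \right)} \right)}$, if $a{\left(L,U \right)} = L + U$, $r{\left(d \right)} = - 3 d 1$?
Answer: $255$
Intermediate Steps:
$r{\left(d \right)} = - 3 d$
$- 51 a{\left(-17,r{\left(-4 \right)} \right)} = - 51 \left(-17 - -12\right) = - 51 \left(-17 + 12\right) = \left(-51\right) \left(-5\right) = 255$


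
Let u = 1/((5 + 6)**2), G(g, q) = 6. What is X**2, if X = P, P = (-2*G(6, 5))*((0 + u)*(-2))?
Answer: 576/14641 ≈ 0.039342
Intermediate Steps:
u = 1/121 (u = 1/(11**2) = 1/121 ≈ 0.0082645)
P = 24/121 (P = (-2*6)*((0 + 1/121)*(-2)) = -12*(-2)/121 = -12*(-2/121) = 24/121 ≈ 0.19835)
X = 24/121 ≈ 0.19835
X**2 = (24/121)**2 = 576/14641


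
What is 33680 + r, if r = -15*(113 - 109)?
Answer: 33620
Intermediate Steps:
r = -60 (r = -15*4 = -60)
33680 + r = 33680 - 60 = 33620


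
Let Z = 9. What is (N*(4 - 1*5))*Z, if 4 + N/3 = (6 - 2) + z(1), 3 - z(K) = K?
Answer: -54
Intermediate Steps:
z(K) = 3 - K
N = 6 (N = -12 + 3*((6 - 2) + (3 - 1*1)) = -12 + 3*(4 + (3 - 1)) = -12 + 3*(4 + 2) = -12 + 3*6 = -12 + 18 = 6)
(N*(4 - 1*5))*Z = (6*(4 - 1*5))*9 = (6*(4 - 5))*9 = (6*(-1))*9 = -6*9 = -54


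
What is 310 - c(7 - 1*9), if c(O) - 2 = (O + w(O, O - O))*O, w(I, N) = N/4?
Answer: 304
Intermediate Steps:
w(I, N) = N/4 (w(I, N) = N*(¼) = N/4)
c(O) = 2 + O² (c(O) = 2 + (O + (O - O)/4)*O = 2 + (O + (¼)*0)*O = 2 + (O + 0)*O = 2 + O*O = 2 + O²)
310 - c(7 - 1*9) = 310 - (2 + (7 - 1*9)²) = 310 - (2 + (7 - 9)²) = 310 - (2 + (-2)²) = 310 - (2 + 4) = 310 - 1*6 = 310 - 6 = 304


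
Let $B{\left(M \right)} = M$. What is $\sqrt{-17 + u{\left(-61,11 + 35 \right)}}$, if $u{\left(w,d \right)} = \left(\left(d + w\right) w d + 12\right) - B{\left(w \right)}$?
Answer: $\sqrt{42146} \approx 205.29$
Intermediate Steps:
$u{\left(w,d \right)} = 12 - w + d w \left(d + w\right)$ ($u{\left(w,d \right)} = \left(\left(d + w\right) w d + 12\right) - w = \left(w \left(d + w\right) d + 12\right) - w = \left(d w \left(d + w\right) + 12\right) - w = \left(12 + d w \left(d + w\right)\right) - w = 12 - w + d w \left(d + w\right)$)
$\sqrt{-17 + u{\left(-61,11 + 35 \right)}} = \sqrt{-17 + \left(12 - -61 + \left(11 + 35\right) \left(-61\right)^{2} - 61 \left(11 + 35\right)^{2}\right)} = \sqrt{-17 + \left(12 + 61 + 46 \cdot 3721 - 61 \cdot 46^{2}\right)} = \sqrt{-17 + \left(12 + 61 + 171166 - 129076\right)} = \sqrt{-17 + 42163} = \sqrt{42146}$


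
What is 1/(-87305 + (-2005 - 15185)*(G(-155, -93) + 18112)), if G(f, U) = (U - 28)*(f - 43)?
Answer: -1/723270605 ≈ -1.3826e-9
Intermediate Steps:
G(f, U) = (-43 + f)*(-28 + U) (G(f, U) = (-28 + U)*(-43 + f) = (-43 + f)*(-28 + U))
1/(-87305 + (-2005 - 15185)*(G(-155, -93) + 18112)) = 1/(-87305 + (-2005 - 15185)*((1204 - 43*(-93) - 28*(-155) - 93*(-155)) + 18112)) = 1/(-87305 - 17190*((1204 + 3999 + 4340 + 14415) + 18112)) = 1/(-87305 - 17190*(23958 + 18112)) = 1/(-87305 - 17190*42070) = 1/(-87305 - 723183300) = 1/(-723270605) = -1/723270605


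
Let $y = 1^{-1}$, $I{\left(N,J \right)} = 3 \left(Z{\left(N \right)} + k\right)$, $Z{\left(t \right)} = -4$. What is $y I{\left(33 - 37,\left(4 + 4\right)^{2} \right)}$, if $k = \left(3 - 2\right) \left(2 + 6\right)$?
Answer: $12$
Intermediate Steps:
$k = 8$ ($k = 1 \cdot 8 = 8$)
$I{\left(N,J \right)} = 12$ ($I{\left(N,J \right)} = 3 \left(-4 + 8\right) = 3 \cdot 4 = 12$)
$y = 1$
$y I{\left(33 - 37,\left(4 + 4\right)^{2} \right)} = 1 \cdot 12 = 12$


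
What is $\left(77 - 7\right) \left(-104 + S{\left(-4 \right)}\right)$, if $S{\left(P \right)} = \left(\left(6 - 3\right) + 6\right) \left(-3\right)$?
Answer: $-9170$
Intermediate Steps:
$S{\left(P \right)} = -27$ ($S{\left(P \right)} = \left(\left(6 - 3\right) + 6\right) \left(-3\right) = \left(3 + 6\right) \left(-3\right) = 9 \left(-3\right) = -27$)
$\left(77 - 7\right) \left(-104 + S{\left(-4 \right)}\right) = \left(77 - 7\right) \left(-104 - 27\right) = \left(77 - 7\right) \left(-131\right) = 70 \left(-131\right) = -9170$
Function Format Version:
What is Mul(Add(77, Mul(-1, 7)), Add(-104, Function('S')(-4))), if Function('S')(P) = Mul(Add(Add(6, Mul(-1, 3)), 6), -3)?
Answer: -9170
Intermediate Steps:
Function('S')(P) = -27 (Function('S')(P) = Mul(Add(Add(6, -3), 6), -3) = Mul(Add(3, 6), -3) = Mul(9, -3) = -27)
Mul(Add(77, Mul(-1, 7)), Add(-104, Function('S')(-4))) = Mul(Add(77, Mul(-1, 7)), Add(-104, -27)) = Mul(Add(77, -7), -131) = Mul(70, -131) = -9170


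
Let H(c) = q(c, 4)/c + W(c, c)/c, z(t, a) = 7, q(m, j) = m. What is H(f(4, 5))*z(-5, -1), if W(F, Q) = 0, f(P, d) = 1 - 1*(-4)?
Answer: 7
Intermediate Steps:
f(P, d) = 5 (f(P, d) = 1 + 4 = 5)
H(c) = 1 (H(c) = c/c + 0/c = 1 + 0 = 1)
H(f(4, 5))*z(-5, -1) = 1*7 = 7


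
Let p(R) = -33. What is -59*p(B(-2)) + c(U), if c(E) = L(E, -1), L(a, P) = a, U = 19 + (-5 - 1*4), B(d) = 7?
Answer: 1957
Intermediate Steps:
U = 10 (U = 19 + (-5 - 4) = 19 - 9 = 10)
c(E) = E
-59*p(B(-2)) + c(U) = -59*(-33) + 10 = 1947 + 10 = 1957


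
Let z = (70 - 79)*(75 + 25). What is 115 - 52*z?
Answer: 46915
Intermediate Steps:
z = -900 (z = -9*100 = -900)
115 - 52*z = 115 - 52*(-900) = 115 + 46800 = 46915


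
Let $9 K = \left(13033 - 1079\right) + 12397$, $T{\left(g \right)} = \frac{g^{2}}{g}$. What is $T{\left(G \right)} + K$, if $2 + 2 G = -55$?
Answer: $\frac{16063}{6} \approx 2677.2$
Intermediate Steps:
$G = - \frac{57}{2}$ ($G = -1 + \frac{1}{2} \left(-55\right) = -1 - \frac{55}{2} = - \frac{57}{2} \approx -28.5$)
$T{\left(g \right)} = g$
$K = \frac{8117}{3}$ ($K = \frac{\left(13033 - 1079\right) + 12397}{9} = \frac{11954 + 12397}{9} = \frac{1}{9} \cdot 24351 = \frac{8117}{3} \approx 2705.7$)
$T{\left(G \right)} + K = - \frac{57}{2} + \frac{8117}{3} = \frac{16063}{6}$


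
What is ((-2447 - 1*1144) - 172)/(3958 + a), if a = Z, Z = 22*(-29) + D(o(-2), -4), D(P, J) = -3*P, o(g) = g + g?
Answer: -3763/3332 ≈ -1.1294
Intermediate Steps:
o(g) = 2*g
Z = -626 (Z = 22*(-29) - 6*(-2) = -638 - 3*(-4) = -638 + 12 = -626)
a = -626
((-2447 - 1*1144) - 172)/(3958 + a) = ((-2447 - 1*1144) - 172)/(3958 - 626) = ((-2447 - 1144) - 172)/3332 = (-3591 - 172)*(1/3332) = -3763*1/3332 = -3763/3332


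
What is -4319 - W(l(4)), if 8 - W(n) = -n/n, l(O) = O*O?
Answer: -4328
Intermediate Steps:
l(O) = O²
W(n) = 9 (W(n) = 8 - (-1)*n/n = 8 - (-1) = 8 - 1*(-1) = 8 + 1 = 9)
-4319 - W(l(4)) = -4319 - 1*9 = -4319 - 9 = -4328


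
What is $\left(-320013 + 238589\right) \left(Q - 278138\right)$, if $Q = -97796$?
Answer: $30610050016$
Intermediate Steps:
$\left(-320013 + 238589\right) \left(Q - 278138\right) = \left(-320013 + 238589\right) \left(-97796 - 278138\right) = \left(-81424\right) \left(-375934\right) = 30610050016$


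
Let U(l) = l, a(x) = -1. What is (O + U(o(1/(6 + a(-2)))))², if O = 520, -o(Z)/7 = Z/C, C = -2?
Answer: 27112849/100 ≈ 2.7113e+5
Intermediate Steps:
o(Z) = 7*Z/2 (o(Z) = -7*Z/(-2) = -7*Z*(-1)/2 = -(-7)*Z/2 = 7*Z/2)
(O + U(o(1/(6 + a(-2)))))² = (520 + 7/(2*(6 - 1)))² = (520 + (7/2)/5)² = (520 + (7/2)*(⅕))² = (520 + 7/10)² = (5207/10)² = 27112849/100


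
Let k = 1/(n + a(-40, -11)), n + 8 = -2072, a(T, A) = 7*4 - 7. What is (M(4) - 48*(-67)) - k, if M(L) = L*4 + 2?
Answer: 6658807/2059 ≈ 3234.0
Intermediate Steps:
M(L) = 2 + 4*L (M(L) = 4*L + 2 = 2 + 4*L)
a(T, A) = 21 (a(T, A) = 28 - 7 = 21)
n = -2080 (n = -8 - 2072 = -2080)
k = -1/2059 (k = 1/(-2080 + 21) = 1/(-2059) = -1/2059 ≈ -0.00048567)
(M(4) - 48*(-67)) - k = ((2 + 4*4) - 48*(-67)) - 1*(-1/2059) = ((2 + 16) + 3216) + 1/2059 = (18 + 3216) + 1/2059 = 3234 + 1/2059 = 6658807/2059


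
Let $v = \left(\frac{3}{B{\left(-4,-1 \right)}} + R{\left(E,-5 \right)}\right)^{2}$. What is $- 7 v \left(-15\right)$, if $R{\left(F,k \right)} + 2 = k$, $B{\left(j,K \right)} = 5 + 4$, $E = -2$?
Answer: $\frac{14000}{3} \approx 4666.7$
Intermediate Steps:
$B{\left(j,K \right)} = 9$
$R{\left(F,k \right)} = -2 + k$
$v = \frac{400}{9}$ ($v = \left(\frac{3}{9} - 7\right)^{2} = \left(3 \cdot \frac{1}{9} - 7\right)^{2} = \left(\frac{1}{3} - 7\right)^{2} = \left(- \frac{20}{3}\right)^{2} = \frac{400}{9} \approx 44.444$)
$- 7 v \left(-15\right) = \left(-7\right) \frac{400}{9} \left(-15\right) = \left(- \frac{2800}{9}\right) \left(-15\right) = \frac{14000}{3}$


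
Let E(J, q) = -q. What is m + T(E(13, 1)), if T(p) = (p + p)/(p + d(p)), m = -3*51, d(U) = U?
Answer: -152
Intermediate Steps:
m = -153
T(p) = 1 (T(p) = (p + p)/(p + p) = (2*p)/((2*p)) = (2*p)*(1/(2*p)) = 1)
m + T(E(13, 1)) = -153 + 1 = -152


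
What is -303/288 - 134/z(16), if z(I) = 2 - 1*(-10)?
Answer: -391/32 ≈ -12.219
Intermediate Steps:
z(I) = 12 (z(I) = 2 + 10 = 12)
-303/288 - 134/z(16) = -303/288 - 134/12 = -303*1/288 - 134*1/12 = -101/96 - 67/6 = -391/32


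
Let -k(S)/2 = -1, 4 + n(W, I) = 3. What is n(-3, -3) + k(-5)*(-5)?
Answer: -11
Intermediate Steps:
n(W, I) = -1 (n(W, I) = -4 + 3 = -1)
k(S) = 2 (k(S) = -2*(-1) = 2)
n(-3, -3) + k(-5)*(-5) = -1 + 2*(-5) = -1 - 10 = -11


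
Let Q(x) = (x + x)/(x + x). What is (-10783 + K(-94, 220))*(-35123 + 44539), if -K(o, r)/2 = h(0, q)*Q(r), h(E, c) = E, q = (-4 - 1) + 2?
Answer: -101532728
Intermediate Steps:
Q(x) = 1 (Q(x) = (2*x)/((2*x)) = (2*x)*(1/(2*x)) = 1)
q = -3 (q = -5 + 2 = -3)
K(o, r) = 0 (K(o, r) = -0 = -2*0 = 0)
(-10783 + K(-94, 220))*(-35123 + 44539) = (-10783 + 0)*(-35123 + 44539) = -10783*9416 = -101532728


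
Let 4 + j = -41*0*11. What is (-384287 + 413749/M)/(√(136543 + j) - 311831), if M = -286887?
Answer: 1322251691986933/1072940122886289 + 55123679159*√15171/4649407199173919 ≈ 1.2338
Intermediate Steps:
j = -4 (j = -4 - 41*0*11 = -4 + 0*11 = -4 + 0 = -4)
(-384287 + 413749/M)/(√(136543 + j) - 311831) = (-384287 + 413749/(-286887))/(√(136543 - 4) - 311831) = (-384287 + 413749*(-1/286887))/(√136539 - 311831) = (-384287 - 413749/286887)/(3*√15171 - 311831) = -110247358318/(286887*(-311831 + 3*√15171))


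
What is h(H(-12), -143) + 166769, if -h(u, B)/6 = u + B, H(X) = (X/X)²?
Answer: 167621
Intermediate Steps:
H(X) = 1 (H(X) = 1² = 1)
h(u, B) = -6*B - 6*u (h(u, B) = -6*(u + B) = -6*(B + u) = -6*B - 6*u)
h(H(-12), -143) + 166769 = (-6*(-143) - 6*1) + 166769 = (858 - 6) + 166769 = 852 + 166769 = 167621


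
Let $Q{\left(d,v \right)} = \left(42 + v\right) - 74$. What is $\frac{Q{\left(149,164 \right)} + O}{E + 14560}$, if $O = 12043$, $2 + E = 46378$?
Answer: $\frac{12175}{60936} \approx 0.1998$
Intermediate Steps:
$E = 46376$ ($E = -2 + 46378 = 46376$)
$Q{\left(d,v \right)} = -32 + v$
$\frac{Q{\left(149,164 \right)} + O}{E + 14560} = \frac{\left(-32 + 164\right) + 12043}{46376 + 14560} = \frac{132 + 12043}{60936} = 12175 \cdot \frac{1}{60936} = \frac{12175}{60936}$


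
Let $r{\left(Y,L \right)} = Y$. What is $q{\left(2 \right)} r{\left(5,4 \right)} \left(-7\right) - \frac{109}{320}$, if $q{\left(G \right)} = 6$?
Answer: $- \frac{67309}{320} \approx -210.34$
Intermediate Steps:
$q{\left(2 \right)} r{\left(5,4 \right)} \left(-7\right) - \frac{109}{320} = 6 \cdot 5 \left(-7\right) - \frac{109}{320} = 30 \left(-7\right) - \frac{109}{320} = -210 - \frac{109}{320} = - \frac{67309}{320}$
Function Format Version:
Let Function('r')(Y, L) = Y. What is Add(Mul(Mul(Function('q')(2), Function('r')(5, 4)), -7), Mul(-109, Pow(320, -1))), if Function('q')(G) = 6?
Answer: Rational(-67309, 320) ≈ -210.34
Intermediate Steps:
Add(Mul(Mul(Function('q')(2), Function('r')(5, 4)), -7), Mul(-109, Pow(320, -1))) = Add(Mul(Mul(6, 5), -7), Mul(-109, Pow(320, -1))) = Add(Mul(30, -7), Mul(-109, Rational(1, 320))) = Add(-210, Rational(-109, 320)) = Rational(-67309, 320)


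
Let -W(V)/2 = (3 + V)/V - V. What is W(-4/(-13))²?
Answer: 294849/676 ≈ 436.17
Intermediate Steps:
W(V) = 2*V - 2*(3 + V)/V (W(V) = -2*((3 + V)/V - V) = -2*(-V + (3 + V)/V) = 2*V - 2*(3 + V)/V)
W(-4/(-13))² = (-2 - 6/((-4/(-13))) + 2*(-4/(-13)))² = (-2 - 6/((-4*(-1/13))) + 2*(-4*(-1/13)))² = (-2 - 6/4/13 + 2*(4/13))² = (-2 - 6*13/4 + 8/13)² = (-2 - 39/2 + 8/13)² = (-543/26)² = 294849/676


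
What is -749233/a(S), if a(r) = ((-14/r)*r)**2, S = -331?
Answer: -749233/196 ≈ -3822.6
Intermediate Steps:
a(r) = 196 (a(r) = (-14)**2 = 196)
-749233/a(S) = -749233/196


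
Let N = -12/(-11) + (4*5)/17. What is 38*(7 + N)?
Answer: 65854/187 ≈ 352.16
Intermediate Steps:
N = 424/187 (N = -12*(-1/11) + 20*(1/17) = 12/11 + 20/17 = 424/187 ≈ 2.2674)
38*(7 + N) = 38*(7 + 424/187) = 38*(1733/187) = 65854/187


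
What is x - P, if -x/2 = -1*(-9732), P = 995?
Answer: -20459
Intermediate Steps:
x = -19464 (x = -(-2)*(-9732) = -2*9732 = -19464)
x - P = -19464 - 1*995 = -19464 - 995 = -20459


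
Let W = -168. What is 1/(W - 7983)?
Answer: -1/8151 ≈ -0.00012268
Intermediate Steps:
1/(W - 7983) = 1/(-168 - 7983) = 1/(-8151) = -1/8151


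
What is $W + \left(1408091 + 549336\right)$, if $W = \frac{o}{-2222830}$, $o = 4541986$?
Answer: $\frac{2175511458212}{1111415} \approx 1.9574 \cdot 10^{6}$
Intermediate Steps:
$W = - \frac{2270993}{1111415}$ ($W = \frac{4541986}{-2222830} = 4541986 \left(- \frac{1}{2222830}\right) = - \frac{2270993}{1111415} \approx -2.0433$)
$W + \left(1408091 + 549336\right) = - \frac{2270993}{1111415} + \left(1408091 + 549336\right) = - \frac{2270993}{1111415} + 1957427 = \frac{2175511458212}{1111415}$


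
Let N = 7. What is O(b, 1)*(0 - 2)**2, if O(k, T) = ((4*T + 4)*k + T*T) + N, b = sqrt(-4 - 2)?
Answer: 32 + 32*I*sqrt(6) ≈ 32.0 + 78.384*I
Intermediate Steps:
b = I*sqrt(6) (b = sqrt(-6) = I*sqrt(6) ≈ 2.4495*I)
O(k, T) = 7 + T**2 + k*(4 + 4*T) (O(k, T) = ((4*T + 4)*k + T*T) + 7 = ((4 + 4*T)*k + T**2) + 7 = (k*(4 + 4*T) + T**2) + 7 = (T**2 + k*(4 + 4*T)) + 7 = 7 + T**2 + k*(4 + 4*T))
O(b, 1)*(0 - 2)**2 = (7 + 1**2 + 4*(I*sqrt(6)) + 4*1*(I*sqrt(6)))*(0 - 2)**2 = (7 + 1 + 4*I*sqrt(6) + 4*I*sqrt(6))*(-2)**2 = (8 + 8*I*sqrt(6))*4 = 32 + 32*I*sqrt(6)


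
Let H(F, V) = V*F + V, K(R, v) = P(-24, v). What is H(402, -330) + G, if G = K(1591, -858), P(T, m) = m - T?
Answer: -133824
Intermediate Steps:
K(R, v) = 24 + v (K(R, v) = v - 1*(-24) = v + 24 = 24 + v)
G = -834 (G = 24 - 858 = -834)
H(F, V) = V + F*V (H(F, V) = F*V + V = V + F*V)
H(402, -330) + G = -330*(1 + 402) - 834 = -330*403 - 834 = -132990 - 834 = -133824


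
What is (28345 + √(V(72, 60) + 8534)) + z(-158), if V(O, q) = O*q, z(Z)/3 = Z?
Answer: 27871 + √12854 ≈ 27984.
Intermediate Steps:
z(Z) = 3*Z
(28345 + √(V(72, 60) + 8534)) + z(-158) = (28345 + √(72*60 + 8534)) + 3*(-158) = (28345 + √(4320 + 8534)) - 474 = (28345 + √12854) - 474 = 27871 + √12854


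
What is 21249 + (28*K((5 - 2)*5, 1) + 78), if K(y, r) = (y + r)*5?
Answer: 23567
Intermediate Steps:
K(y, r) = 5*r + 5*y (K(y, r) = (r + y)*5 = 5*r + 5*y)
21249 + (28*K((5 - 2)*5, 1) + 78) = 21249 + (28*(5*1 + 5*((5 - 2)*5)) + 78) = 21249 + (28*(5 + 5*(3*5)) + 78) = 21249 + (28*(5 + 5*15) + 78) = 21249 + (28*(5 + 75) + 78) = 21249 + (28*80 + 78) = 21249 + (2240 + 78) = 21249 + 2318 = 23567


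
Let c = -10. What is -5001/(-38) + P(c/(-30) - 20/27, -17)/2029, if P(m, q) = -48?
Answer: 10145205/77102 ≈ 131.58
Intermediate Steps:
-5001/(-38) + P(c/(-30) - 20/27, -17)/2029 = -5001/(-38) - 48/2029 = -5001*(-1/38) - 48*1/2029 = 5001/38 - 48/2029 = 10145205/77102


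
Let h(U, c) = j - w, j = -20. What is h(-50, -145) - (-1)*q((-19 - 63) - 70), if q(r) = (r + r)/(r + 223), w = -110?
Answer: 6086/71 ≈ 85.718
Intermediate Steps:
h(U, c) = 90 (h(U, c) = -20 - 1*(-110) = -20 + 110 = 90)
q(r) = 2*r/(223 + r) (q(r) = (2*r)/(223 + r) = 2*r/(223 + r))
h(-50, -145) - (-1)*q((-19 - 63) - 70) = 90 - (-1)*2*((-19 - 63) - 70)/(223 + ((-19 - 63) - 70)) = 90 - (-1)*2*(-82 - 70)/(223 + (-82 - 70)) = 90 - (-1)*2*(-152)/(223 - 152) = 90 - (-1)*2*(-152)/71 = 90 - (-1)*2*(-152)*(1/71) = 90 - (-1)*(-304)/71 = 90 - 1*304/71 = 90 - 304/71 = 6086/71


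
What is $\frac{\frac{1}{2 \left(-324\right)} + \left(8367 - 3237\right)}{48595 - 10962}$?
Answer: $\frac{3324239}{24386184} \approx 0.13632$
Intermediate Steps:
$\frac{\frac{1}{2 \left(-324\right)} + \left(8367 - 3237\right)}{48595 - 10962} = \frac{\frac{1}{-648} + \left(8367 - 3237\right)}{37633} = \left(- \frac{1}{648} + 5130\right) \frac{1}{37633} = \frac{3324239}{648} \cdot \frac{1}{37633} = \frac{3324239}{24386184}$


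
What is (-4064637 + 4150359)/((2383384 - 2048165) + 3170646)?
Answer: 85722/3505865 ≈ 0.024451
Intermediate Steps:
(-4064637 + 4150359)/((2383384 - 2048165) + 3170646) = 85722/(335219 + 3170646) = 85722/3505865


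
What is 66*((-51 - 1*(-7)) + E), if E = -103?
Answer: -9702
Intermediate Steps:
66*((-51 - 1*(-7)) + E) = 66*((-51 - 1*(-7)) - 103) = 66*((-51 + 7) - 103) = 66*(-44 - 103) = 66*(-147) = -9702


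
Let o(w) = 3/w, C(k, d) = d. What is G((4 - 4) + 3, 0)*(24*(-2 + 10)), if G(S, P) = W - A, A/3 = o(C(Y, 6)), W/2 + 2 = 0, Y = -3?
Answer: -1056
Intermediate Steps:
W = -4 (W = -4 + 2*0 = -4 + 0 = -4)
A = 3/2 (A = 3*(3/6) = 3*(3*(⅙)) = 3*(½) = 3/2 ≈ 1.5000)
G(S, P) = -11/2 (G(S, P) = -4 - 1*3/2 = -4 - 3/2 = -11/2)
G((4 - 4) + 3, 0)*(24*(-2 + 10)) = -132*(-2 + 10) = -132*8 = -11/2*192 = -1056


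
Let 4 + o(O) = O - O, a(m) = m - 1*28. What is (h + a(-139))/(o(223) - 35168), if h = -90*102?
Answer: 9347/35172 ≈ 0.26575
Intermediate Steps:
a(m) = -28 + m (a(m) = m - 28 = -28 + m)
h = -9180
o(O) = -4 (o(O) = -4 + (O - O) = -4 + 0 = -4)
(h + a(-139))/(o(223) - 35168) = (-9180 + (-28 - 139))/(-4 - 35168) = (-9180 - 167)/(-35172) = -9347*(-1/35172) = 9347/35172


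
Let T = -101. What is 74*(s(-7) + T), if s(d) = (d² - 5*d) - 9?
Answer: -1924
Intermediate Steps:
s(d) = -9 + d² - 5*d
74*(s(-7) + T) = 74*((-9 + (-7)² - 5*(-7)) - 101) = 74*((-9 + 49 + 35) - 101) = 74*(75 - 101) = 74*(-26) = -1924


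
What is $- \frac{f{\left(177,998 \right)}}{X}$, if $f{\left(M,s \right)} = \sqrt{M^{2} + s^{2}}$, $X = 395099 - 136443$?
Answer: $- \frac{\sqrt{1027333}}{258656} \approx -0.0039186$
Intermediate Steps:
$X = 258656$ ($X = 395099 - 136443 = 258656$)
$- \frac{f{\left(177,998 \right)}}{X} = - \frac{\sqrt{177^{2} + 998^{2}}}{258656} = - \frac{\sqrt{31329 + 996004}}{258656} = - \frac{\sqrt{1027333}}{258656}$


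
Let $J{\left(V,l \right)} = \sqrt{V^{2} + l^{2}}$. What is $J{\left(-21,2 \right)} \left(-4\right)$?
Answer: $- 4 \sqrt{445} \approx -84.38$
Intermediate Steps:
$J{\left(-21,2 \right)} \left(-4\right) = \sqrt{\left(-21\right)^{2} + 2^{2}} \left(-4\right) = \sqrt{441 + 4} \left(-4\right) = \sqrt{445} \left(-4\right) = - 4 \sqrt{445}$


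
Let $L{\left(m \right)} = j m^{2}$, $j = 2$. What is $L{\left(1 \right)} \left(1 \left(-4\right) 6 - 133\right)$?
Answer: $-314$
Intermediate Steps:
$L{\left(m \right)} = 2 m^{2}$
$L{\left(1 \right)} \left(1 \left(-4\right) 6 - 133\right) = 2 \cdot 1^{2} \left(1 \left(-4\right) 6 - 133\right) = 2 \cdot 1 \left(\left(-4\right) 6 - 133\right) = 2 \left(-24 - 133\right) = 2 \left(-157\right) = -314$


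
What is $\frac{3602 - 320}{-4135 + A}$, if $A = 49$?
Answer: $- \frac{547}{681} \approx -0.80323$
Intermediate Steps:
$\frac{3602 - 320}{-4135 + A} = \frac{3602 - 320}{-4135 + 49} = \frac{3282}{-4086} = 3282 \left(- \frac{1}{4086}\right) = - \frac{547}{681}$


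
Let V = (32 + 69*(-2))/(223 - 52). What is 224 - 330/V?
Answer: 40087/53 ≈ 756.36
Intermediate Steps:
V = -106/171 (V = (32 - 138)/171 = -106*1/171 = -106/171 ≈ -0.61988)
224 - 330/V = 224 - 330/(-106/171) = 224 - 171/106*(-330) = 224 + 28215/53 = 40087/53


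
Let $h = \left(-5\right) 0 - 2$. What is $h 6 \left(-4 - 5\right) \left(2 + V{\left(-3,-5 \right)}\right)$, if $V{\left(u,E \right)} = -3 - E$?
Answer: $432$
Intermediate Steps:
$h = -2$ ($h = 0 - 2 = -2$)
$h 6 \left(-4 - 5\right) \left(2 + V{\left(-3,-5 \right)}\right) = \left(-2\right) 6 \left(-4 - 5\right) \left(2 - -2\right) = - 12 \left(-4 - 5\right) \left(2 + \left(-3 + 5\right)\right) = - 12 \left(- 9 \left(2 + 2\right)\right) = - 12 \left(\left(-9\right) 4\right) = \left(-12\right) \left(-36\right) = 432$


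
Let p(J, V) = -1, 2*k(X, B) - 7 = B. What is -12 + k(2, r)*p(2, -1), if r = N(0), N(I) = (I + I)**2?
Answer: -31/2 ≈ -15.500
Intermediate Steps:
N(I) = 4*I**2 (N(I) = (2*I)**2 = 4*I**2)
r = 0 (r = 4*0**2 = 4*0 = 0)
k(X, B) = 7/2 + B/2
-12 + k(2, r)*p(2, -1) = -12 + (7/2 + (1/2)*0)*(-1) = -12 + (7/2 + 0)*(-1) = -12 + (7/2)*(-1) = -12 - 7/2 = -31/2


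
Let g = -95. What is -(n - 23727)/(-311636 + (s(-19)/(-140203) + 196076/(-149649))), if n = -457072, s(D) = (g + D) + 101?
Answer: -10087758608318853/6538536806658083 ≈ -1.5428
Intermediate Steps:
s(D) = 6 + D (s(D) = (-95 + D) + 101 = 6 + D)
-(n - 23727)/(-311636 + (s(-19)/(-140203) + 196076/(-149649))) = -(-457072 - 23727)/(-311636 + ((6 - 19)/(-140203) + 196076/(-149649))) = -(-480799)/(-311636 + (-13*(-1/140203) + 196076*(-1/149649))) = -(-480799)/(-311636 + (13/140203 - 196076/149649)) = -(-480799)/(-311636 - 27488497991/20981238747) = -(-480799)/(-6538536806658083/20981238747) = -(-480799)*(-20981238747)/6538536806658083 = -1*10087758608318853/6538536806658083 = -10087758608318853/6538536806658083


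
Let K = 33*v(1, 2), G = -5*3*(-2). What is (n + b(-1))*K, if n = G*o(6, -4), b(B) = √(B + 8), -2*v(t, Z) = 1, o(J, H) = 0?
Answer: -33*√7/2 ≈ -43.655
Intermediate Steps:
G = 30 (G = -15*(-2) = 30)
v(t, Z) = -½ (v(t, Z) = -½*1 = -½)
b(B) = √(8 + B)
n = 0 (n = 30*0 = 0)
K = -33/2 (K = 33*(-½) = -33/2 ≈ -16.500)
(n + b(-1))*K = (0 + √(8 - 1))*(-33/2) = (0 + √7)*(-33/2) = √7*(-33/2) = -33*√7/2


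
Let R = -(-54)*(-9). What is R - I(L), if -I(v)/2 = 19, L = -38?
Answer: -448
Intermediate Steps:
I(v) = -38 (I(v) = -2*19 = -38)
R = -486 (R = -1*486 = -486)
R - I(L) = -486 - 1*(-38) = -486 + 38 = -448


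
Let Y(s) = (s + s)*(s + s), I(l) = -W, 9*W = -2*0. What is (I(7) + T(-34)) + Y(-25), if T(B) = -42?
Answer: 2458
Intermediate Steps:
W = 0 (W = (-2*0)/9 = (⅑)*0 = 0)
I(l) = 0 (I(l) = -1*0 = 0)
Y(s) = 4*s² (Y(s) = (2*s)*(2*s) = 4*s²)
(I(7) + T(-34)) + Y(-25) = (0 - 42) + 4*(-25)² = -42 + 4*625 = -42 + 2500 = 2458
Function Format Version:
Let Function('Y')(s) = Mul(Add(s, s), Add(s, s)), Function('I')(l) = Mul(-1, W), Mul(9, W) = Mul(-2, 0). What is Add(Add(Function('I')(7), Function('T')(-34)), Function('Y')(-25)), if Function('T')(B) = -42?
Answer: 2458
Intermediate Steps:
W = 0 (W = Mul(Rational(1, 9), Mul(-2, 0)) = Mul(Rational(1, 9), 0) = 0)
Function('I')(l) = 0 (Function('I')(l) = Mul(-1, 0) = 0)
Function('Y')(s) = Mul(4, Pow(s, 2)) (Function('Y')(s) = Mul(Mul(2, s), Mul(2, s)) = Mul(4, Pow(s, 2)))
Add(Add(Function('I')(7), Function('T')(-34)), Function('Y')(-25)) = Add(Add(0, -42), Mul(4, Pow(-25, 2))) = Add(-42, Mul(4, 625)) = Add(-42, 2500) = 2458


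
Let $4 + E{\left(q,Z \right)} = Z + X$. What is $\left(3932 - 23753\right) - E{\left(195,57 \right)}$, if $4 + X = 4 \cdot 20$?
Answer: $-19950$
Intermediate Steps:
$X = 76$ ($X = -4 + 4 \cdot 20 = -4 + 80 = 76$)
$E{\left(q,Z \right)} = 72 + Z$ ($E{\left(q,Z \right)} = -4 + \left(Z + 76\right) = -4 + \left(76 + Z\right) = 72 + Z$)
$\left(3932 - 23753\right) - E{\left(195,57 \right)} = \left(3932 - 23753\right) - \left(72 + 57\right) = \left(3932 - 23753\right) - 129 = -19821 - 129 = -19950$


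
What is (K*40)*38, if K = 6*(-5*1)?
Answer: -45600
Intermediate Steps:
K = -30 (K = 6*(-5) = -30)
(K*40)*38 = -30*40*38 = -1200*38 = -45600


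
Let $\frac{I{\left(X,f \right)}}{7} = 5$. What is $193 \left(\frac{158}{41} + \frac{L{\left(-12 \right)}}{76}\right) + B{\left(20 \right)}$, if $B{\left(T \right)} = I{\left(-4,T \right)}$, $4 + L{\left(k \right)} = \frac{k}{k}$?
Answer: $\frac{2402865}{3116} \approx 771.14$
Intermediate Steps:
$I{\left(X,f \right)} = 35$ ($I{\left(X,f \right)} = 7 \cdot 5 = 35$)
$L{\left(k \right)} = -3$ ($L{\left(k \right)} = -4 + \frac{k}{k} = -4 + 1 = -3$)
$B{\left(T \right)} = 35$
$193 \left(\frac{158}{41} + \frac{L{\left(-12 \right)}}{76}\right) + B{\left(20 \right)} = 193 \left(\frac{158}{41} - \frac{3}{76}\right) + 35 = 193 \cdot \frac{11885}{3116} + 35 = \frac{2293805}{3116} + 35 = \frac{2402865}{3116}$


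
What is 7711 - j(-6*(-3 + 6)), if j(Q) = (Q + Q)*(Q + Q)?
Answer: 6415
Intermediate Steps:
j(Q) = 4*Q² (j(Q) = (2*Q)*(2*Q) = 4*Q²)
7711 - j(-6*(-3 + 6)) = 7711 - 4*(-6*(-3 + 6))² = 7711 - 4*(-6*3)² = 7711 - 4*(-18)² = 7711 - 4*324 = 7711 - 1*1296 = 7711 - 1296 = 6415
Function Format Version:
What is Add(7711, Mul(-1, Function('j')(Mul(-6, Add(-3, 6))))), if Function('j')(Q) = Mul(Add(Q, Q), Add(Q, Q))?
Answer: 6415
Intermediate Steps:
Function('j')(Q) = Mul(4, Pow(Q, 2)) (Function('j')(Q) = Mul(Mul(2, Q), Mul(2, Q)) = Mul(4, Pow(Q, 2)))
Add(7711, Mul(-1, Function('j')(Mul(-6, Add(-3, 6))))) = Add(7711, Mul(-1, Mul(4, Pow(Mul(-6, Add(-3, 6)), 2)))) = Add(7711, Mul(-1, Mul(4, Pow(Mul(-6, 3), 2)))) = Add(7711, Mul(-1, Mul(4, Pow(-18, 2)))) = Add(7711, Mul(-1, Mul(4, 324))) = Add(7711, Mul(-1, 1296)) = Add(7711, -1296) = 6415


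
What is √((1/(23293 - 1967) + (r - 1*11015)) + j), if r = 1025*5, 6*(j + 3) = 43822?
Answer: √5774119104030/63978 ≈ 37.559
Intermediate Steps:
j = 21902/3 (j = -3 + (⅙)*43822 = -3 + 21911/3 = 21902/3 ≈ 7300.7)
r = 5125
√((1/(23293 - 1967) + (r - 1*11015)) + j) = √((1/(23293 - 1967) + (5125 - 1*11015)) + 21902/3) = √((1/21326 + (5125 - 11015)) + 21902/3) = √((1/21326 - 5890) + 21902/3) = √(-125610139/21326 + 21902/3) = √(90251635/63978) = √5774119104030/63978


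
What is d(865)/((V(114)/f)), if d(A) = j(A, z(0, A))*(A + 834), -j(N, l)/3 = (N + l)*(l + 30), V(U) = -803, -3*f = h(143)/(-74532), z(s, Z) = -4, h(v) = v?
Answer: 82406597/906806 ≈ 90.876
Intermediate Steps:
f = 143/223596 (f = -143/(3*(-74532)) = -143*(-1)/(3*74532) = -1/3*(-143/74532) = 143/223596 ≈ 0.00063955)
j(N, l) = -3*(30 + l)*(N + l) (j(N, l) = -3*(N + l)*(l + 30) = -3*(N + l)*(30 + l) = -3*(30 + l)*(N + l))
d(A) = (312 - 78*A)*(834 + A) (d(A) = (-90*A - 90*(-4) - 3*(-4)**2 - 3*A*(-4))*(A + 834) = (-90*A + 360 - 3*16 + 12*A)*(834 + A) = (-90*A + 360 - 48 + 12*A)*(834 + A) = (312 - 78*A)*(834 + A))
d(865)/((V(114)/f)) = (-78*(-4 + 865)*(834 + 865))/((-803/143/223596)) = (-78*861*1699)/((-803*223596/143)) = -114101442/(-16322508/13) = -114101442*(-13/16322508) = 82406597/906806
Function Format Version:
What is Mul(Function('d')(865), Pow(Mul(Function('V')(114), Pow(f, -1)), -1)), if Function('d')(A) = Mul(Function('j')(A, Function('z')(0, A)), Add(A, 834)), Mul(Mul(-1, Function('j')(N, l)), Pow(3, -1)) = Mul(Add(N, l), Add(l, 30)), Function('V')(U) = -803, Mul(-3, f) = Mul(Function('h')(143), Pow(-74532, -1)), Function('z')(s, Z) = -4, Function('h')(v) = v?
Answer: Rational(82406597, 906806) ≈ 90.876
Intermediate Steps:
f = Rational(143, 223596) (f = Mul(Rational(-1, 3), Mul(143, Pow(-74532, -1))) = Mul(Rational(-1, 3), Mul(143, Rational(-1, 74532))) = Mul(Rational(-1, 3), Rational(-143, 74532)) = Rational(143, 223596) ≈ 0.00063955)
Function('j')(N, l) = Mul(-3, Add(30, l), Add(N, l)) (Function('j')(N, l) = Mul(-3, Mul(Add(N, l), Add(l, 30))) = Mul(-3, Mul(Add(N, l), Add(30, l))) = Mul(-3, Mul(Add(30, l), Add(N, l))) = Mul(-3, Add(30, l), Add(N, l)))
Function('d')(A) = Mul(Add(312, Mul(-78, A)), Add(834, A)) (Function('d')(A) = Mul(Add(Mul(-90, A), Mul(-90, -4), Mul(-3, Pow(-4, 2)), Mul(-3, A, -4)), Add(A, 834)) = Mul(Add(Mul(-90, A), 360, Mul(-3, 16), Mul(12, A)), Add(834, A)) = Mul(Add(Mul(-90, A), 360, -48, Mul(12, A)), Add(834, A)) = Mul(Add(312, Mul(-78, A)), Add(834, A)))
Mul(Function('d')(865), Pow(Mul(Function('V')(114), Pow(f, -1)), -1)) = Mul(Mul(-78, Add(-4, 865), Add(834, 865)), Pow(Mul(-803, Pow(Rational(143, 223596), -1)), -1)) = Mul(Mul(-78, 861, 1699), Pow(Mul(-803, Rational(223596, 143)), -1)) = Mul(-114101442, Pow(Rational(-16322508, 13), -1)) = Mul(-114101442, Rational(-13, 16322508)) = Rational(82406597, 906806)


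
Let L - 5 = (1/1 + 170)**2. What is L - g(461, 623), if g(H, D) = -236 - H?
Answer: 29943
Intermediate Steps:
L = 29246 (L = 5 + (1/1 + 170)**2 = 5 + (1 + 170)**2 = 5 + 171**2 = 5 + 29241 = 29246)
L - g(461, 623) = 29246 - (-236 - 1*461) = 29246 - (-236 - 461) = 29246 - 1*(-697) = 29246 + 697 = 29943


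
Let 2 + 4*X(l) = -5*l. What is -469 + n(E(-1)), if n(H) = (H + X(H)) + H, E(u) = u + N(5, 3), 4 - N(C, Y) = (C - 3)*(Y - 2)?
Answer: -1875/4 ≈ -468.75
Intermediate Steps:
N(C, Y) = 4 - (-3 + C)*(-2 + Y) (N(C, Y) = 4 - (C - 3)*(Y - 2) = 4 - (-3 + C)*(-2 + Y))
X(l) = -½ - 5*l/4 (X(l) = -½ + (-5*l)/4 = -½ - 5*l/4)
E(u) = 2 + u (E(u) = u + (-2 + 2*5 + 3*3 - 1*5*3) = u + (-2 + 10 + 9 - 15) = u + 2 = 2 + u)
n(H) = -½ + 3*H/4 (n(H) = (H + (-½ - 5*H/4)) + H = (-½ - H/4) + H = -½ + 3*H/4)
-469 + n(E(-1)) = -469 + (-½ + 3*(2 - 1)/4) = -469 + (-½ + (¾)*1) = -469 + (-½ + ¾) = -469 + ¼ = -1875/4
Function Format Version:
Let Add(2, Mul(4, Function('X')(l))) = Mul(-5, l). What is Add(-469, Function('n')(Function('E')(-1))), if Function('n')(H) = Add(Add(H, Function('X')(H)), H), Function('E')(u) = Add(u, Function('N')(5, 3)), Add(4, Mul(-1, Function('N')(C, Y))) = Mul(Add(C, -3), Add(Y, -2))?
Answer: Rational(-1875, 4) ≈ -468.75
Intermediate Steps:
Function('N')(C, Y) = Add(4, Mul(-1, Add(-3, C), Add(-2, Y))) (Function('N')(C, Y) = Add(4, Mul(-1, Mul(Add(C, -3), Add(Y, -2)))) = Add(4, Mul(-1, Mul(Add(-3, C), Add(-2, Y)))) = Add(4, Mul(-1, Add(-3, C), Add(-2, Y))))
Function('X')(l) = Add(Rational(-1, 2), Mul(Rational(-5, 4), l)) (Function('X')(l) = Add(Rational(-1, 2), Mul(Rational(1, 4), Mul(-5, l))) = Add(Rational(-1, 2), Mul(Rational(-5, 4), l)))
Function('E')(u) = Add(2, u) (Function('E')(u) = Add(u, Add(-2, Mul(2, 5), Mul(3, 3), Mul(-1, 5, 3))) = Add(u, Add(-2, 10, 9, -15)) = Add(u, 2) = Add(2, u))
Function('n')(H) = Add(Rational(-1, 2), Mul(Rational(3, 4), H)) (Function('n')(H) = Add(Add(H, Add(Rational(-1, 2), Mul(Rational(-5, 4), H))), H) = Add(Add(Rational(-1, 2), Mul(Rational(-1, 4), H)), H) = Add(Rational(-1, 2), Mul(Rational(3, 4), H)))
Add(-469, Function('n')(Function('E')(-1))) = Add(-469, Add(Rational(-1, 2), Mul(Rational(3, 4), Add(2, -1)))) = Add(-469, Add(Rational(-1, 2), Mul(Rational(3, 4), 1))) = Add(-469, Add(Rational(-1, 2), Rational(3, 4))) = Add(-469, Rational(1, 4)) = Rational(-1875, 4)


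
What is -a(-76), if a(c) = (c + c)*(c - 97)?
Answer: -26296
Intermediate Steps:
a(c) = 2*c*(-97 + c) (a(c) = (2*c)*(-97 + c) = 2*c*(-97 + c))
-a(-76) = -2*(-76)*(-97 - 76) = -2*(-76)*(-173) = -1*26296 = -26296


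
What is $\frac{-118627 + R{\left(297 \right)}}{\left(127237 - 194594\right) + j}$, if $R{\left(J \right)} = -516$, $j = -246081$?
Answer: $\frac{119143}{313438} \approx 0.38012$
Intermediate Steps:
$\frac{-118627 + R{\left(297 \right)}}{\left(127237 - 194594\right) + j} = \frac{-118627 - 516}{\left(127237 - 194594\right) - 246081} = - \frac{119143}{\left(127237 - 194594\right) - 246081} = - \frac{119143}{-67357 - 246081} = - \frac{119143}{-313438} = \left(-119143\right) \left(- \frac{1}{313438}\right) = \frac{119143}{313438}$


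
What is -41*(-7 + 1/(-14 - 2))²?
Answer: -523529/256 ≈ -2045.0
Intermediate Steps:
-41*(-7 + 1/(-14 - 2))² = -41*(-7 + 1/(-16))² = -41*(-7 - 1/16)² = -41*(-113/16)² = -41*12769/256 = -523529/256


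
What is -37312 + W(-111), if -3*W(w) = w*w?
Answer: -41419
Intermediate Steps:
W(w) = -w²/3 (W(w) = -w*w/3 = -w²/3)
-37312 + W(-111) = -37312 - ⅓*(-111)² = -37312 - ⅓*12321 = -37312 - 4107 = -41419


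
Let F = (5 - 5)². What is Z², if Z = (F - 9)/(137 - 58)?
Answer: 81/6241 ≈ 0.012979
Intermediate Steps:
F = 0 (F = 0² = 0)
Z = -9/79 (Z = (0 - 9)/(137 - 58) = -9/79 ≈ -0.11392)
Z² = (-9/79)² = 81/6241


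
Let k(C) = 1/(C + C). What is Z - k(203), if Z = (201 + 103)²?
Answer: 37520895/406 ≈ 92416.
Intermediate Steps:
Z = 92416 (Z = 304² = 92416)
k(C) = 1/(2*C)
Z - k(203) = 92416 - 1/(2*203) = 92416 - 1*1/406 = 92416 - 1/406 = 37520895/406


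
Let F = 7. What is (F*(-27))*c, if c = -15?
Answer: 2835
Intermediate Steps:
(F*(-27))*c = (7*(-27))*(-15) = -189*(-15) = 2835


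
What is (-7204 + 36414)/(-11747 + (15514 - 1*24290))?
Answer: -29210/20523 ≈ -1.4233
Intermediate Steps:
(-7204 + 36414)/(-11747 + (15514 - 1*24290)) = 29210/(-11747 + (15514 - 24290)) = 29210/(-11747 - 8776) = 29210/(-20523) = 29210*(-1/20523) = -29210/20523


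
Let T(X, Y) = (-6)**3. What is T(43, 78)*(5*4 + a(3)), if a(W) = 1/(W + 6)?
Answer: -4344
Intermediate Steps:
T(X, Y) = -216
a(W) = 1/(6 + W)
T(43, 78)*(5*4 + a(3)) = -216*(5*4 + 1/(6 + 3)) = -216*(20 + 1/9) = -216*181/9 = -4344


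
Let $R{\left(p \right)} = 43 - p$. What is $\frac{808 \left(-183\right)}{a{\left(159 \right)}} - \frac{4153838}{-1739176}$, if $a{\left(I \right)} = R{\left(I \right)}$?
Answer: $\frac{32205420659}{25218052} \approx 1277.1$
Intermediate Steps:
$a{\left(I \right)} = 43 - I$
$\frac{808 \left(-183\right)}{a{\left(159 \right)}} - \frac{4153838}{-1739176} = \frac{808 \left(-183\right)}{43 - 159} - \frac{4153838}{-1739176} = - \frac{147864}{43 - 159} - - \frac{2076919}{869588} = - \frac{147864}{-116} + \frac{2076919}{869588} = \left(-147864\right) \left(- \frac{1}{116}\right) + \frac{2076919}{869588} = \frac{36966}{29} + \frac{2076919}{869588} = \frac{32205420659}{25218052}$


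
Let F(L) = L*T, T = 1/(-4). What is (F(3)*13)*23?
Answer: -897/4 ≈ -224.25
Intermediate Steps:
T = -1/4 ≈ -0.25000
F(L) = -L/4 (F(L) = L*(-1/4) = -L/4)
(F(3)*13)*23 = (-1/4*3*13)*23 = -3/4*13*23 = -39/4*23 = -897/4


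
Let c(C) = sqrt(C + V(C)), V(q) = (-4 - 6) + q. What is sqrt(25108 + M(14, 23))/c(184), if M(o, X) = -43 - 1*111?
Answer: sqrt(2233383)/179 ≈ 8.3489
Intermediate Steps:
M(o, X) = -154 (M(o, X) = -43 - 111 = -154)
V(q) = -10 + q
c(C) = sqrt(-10 + 2*C) (c(C) = sqrt(C + (-10 + C)) = sqrt(-10 + 2*C))
sqrt(25108 + M(14, 23))/c(184) = sqrt(25108 - 154)/(sqrt(-10 + 2*184)) = sqrt(24954)/(sqrt(-10 + 368)) = sqrt(24954)/(sqrt(358)) = sqrt(24954)*(sqrt(358)/358) = sqrt(2233383)/179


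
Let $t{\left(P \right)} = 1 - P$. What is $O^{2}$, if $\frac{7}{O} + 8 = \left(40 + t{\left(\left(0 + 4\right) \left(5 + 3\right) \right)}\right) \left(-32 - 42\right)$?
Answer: $\frac{49}{454276} \approx 0.00010786$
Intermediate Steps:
$O = - \frac{7}{674}$ ($O = \frac{7}{-8 + \left(40 + \left(1 - \left(0 + 4\right) \left(5 + 3\right)\right)\right) \left(-32 - 42\right)} = \frac{7}{-8 + \left(40 + \left(1 - 4 \cdot 8\right)\right) \left(-74\right)} = \frac{7}{-8 + \left(40 + \left(1 - 32\right)\right) \left(-74\right)} = \frac{7}{-8 + \left(40 - 31\right) \left(-74\right)} = \frac{7}{-8 + 9 \left(-74\right)} = \frac{7}{-8 - 666} = \frac{7}{-674} = 7 \left(- \frac{1}{674}\right) = - \frac{7}{674} \approx -0.010386$)
$O^{2} = \left(- \frac{7}{674}\right)^{2} = \frac{49}{454276}$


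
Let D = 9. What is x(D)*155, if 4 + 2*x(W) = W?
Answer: 775/2 ≈ 387.50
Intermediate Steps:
x(W) = -2 + W/2
x(D)*155 = (-2 + (½)*9)*155 = (-2 + 9/2)*155 = (5/2)*155 = 775/2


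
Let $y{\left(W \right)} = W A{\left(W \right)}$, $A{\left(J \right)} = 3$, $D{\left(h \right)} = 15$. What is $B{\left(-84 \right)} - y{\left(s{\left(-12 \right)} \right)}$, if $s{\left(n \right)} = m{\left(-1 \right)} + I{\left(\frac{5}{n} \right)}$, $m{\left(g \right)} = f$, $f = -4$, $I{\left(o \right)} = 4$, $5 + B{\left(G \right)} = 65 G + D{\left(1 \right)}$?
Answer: $-5450$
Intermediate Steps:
$B{\left(G \right)} = 10 + 65 G$ ($B{\left(G \right)} = -5 + \left(65 G + 15\right) = -5 + \left(15 + 65 G\right) = 10 + 65 G$)
$m{\left(g \right)} = -4$
$s{\left(n \right)} = 0$ ($s{\left(n \right)} = -4 + 4 = 0$)
$y{\left(W \right)} = 3 W$ ($y{\left(W \right)} = W 3 = 3 W$)
$B{\left(-84 \right)} - y{\left(s{\left(-12 \right)} \right)} = \left(10 + 65 \left(-84\right)\right) - 3 \cdot 0 = \left(10 - 5460\right) - 0 = -5450 + 0 = -5450$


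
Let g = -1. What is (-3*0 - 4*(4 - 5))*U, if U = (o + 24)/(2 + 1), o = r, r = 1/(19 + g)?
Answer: 866/27 ≈ 32.074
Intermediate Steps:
r = 1/18 (r = 1/(19 - 1) = 1/18 ≈ 0.055556)
o = 1/18 ≈ 0.055556
U = 433/54 (U = (1/18 + 24)/(2 + 1) = (433/18)/3 = (433/18)*(⅓) = 433/54 ≈ 8.0185)
(-3*0 - 4*(4 - 5))*U = (-3*0 - 4*(4 - 5))*(433/54) = (0 - 4*(-1))*(433/54) = (0 + 4)*(433/54) = 4*(433/54) = 866/27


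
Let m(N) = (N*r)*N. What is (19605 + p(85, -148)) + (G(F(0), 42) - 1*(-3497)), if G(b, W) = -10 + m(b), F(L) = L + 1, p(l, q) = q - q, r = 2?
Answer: 23094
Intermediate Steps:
m(N) = 2*N² (m(N) = (N*2)*N = (2*N)*N = 2*N²)
p(l, q) = 0
F(L) = 1 + L
G(b, W) = -10 + 2*b²
(19605 + p(85, -148)) + (G(F(0), 42) - 1*(-3497)) = (19605 + 0) + ((-10 + 2*(1 + 0)²) - 1*(-3497)) = 19605 + ((-10 + 2*1²) + 3497) = 19605 + ((-10 + 2*1) + 3497) = 19605 + ((-10 + 2) + 3497) = 19605 + (-8 + 3497) = 19605 + 3489 = 23094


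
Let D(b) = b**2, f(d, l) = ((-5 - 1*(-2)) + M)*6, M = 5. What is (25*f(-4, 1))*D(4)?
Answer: 4800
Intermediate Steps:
f(d, l) = 12 (f(d, l) = ((-5 - 1*(-2)) + 5)*6 = ((-5 + 2) + 5)*6 = (-3 + 5)*6 = 2*6 = 12)
(25*f(-4, 1))*D(4) = (25*12)*4**2 = 300*16 = 4800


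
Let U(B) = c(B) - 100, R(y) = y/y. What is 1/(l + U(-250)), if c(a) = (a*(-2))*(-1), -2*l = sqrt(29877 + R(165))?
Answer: -1200/705061 + sqrt(29878)/705061 ≈ -0.0014568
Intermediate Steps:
R(y) = 1
l = -sqrt(29878)/2 (l = -sqrt(29877 + 1)/2 = -sqrt(29878)/2 ≈ -86.426)
c(a) = 2*a (c(a) = -2*a*(-1) = 2*a)
U(B) = -100 + 2*B (U(B) = 2*B - 100 = -100 + 2*B)
1/(l + U(-250)) = 1/(-sqrt(29878)/2 + (-100 + 2*(-250))) = 1/(-sqrt(29878)/2 + (-100 - 500)) = 1/(-sqrt(29878)/2 - 600) = 1/(-600 - sqrt(29878)/2)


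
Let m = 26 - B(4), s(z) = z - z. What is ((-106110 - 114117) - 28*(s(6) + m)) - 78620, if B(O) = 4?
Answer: -299463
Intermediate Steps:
s(z) = 0
m = 22 (m = 26 - 1*4 = 26 - 4 = 22)
((-106110 - 114117) - 28*(s(6) + m)) - 78620 = ((-106110 - 114117) - 28*(0 + 22)) - 78620 = (-220227 - 28*22) - 78620 = (-220227 - 616) - 78620 = -220843 - 78620 = -299463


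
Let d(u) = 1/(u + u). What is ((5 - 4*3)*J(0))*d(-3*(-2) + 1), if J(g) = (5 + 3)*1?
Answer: -4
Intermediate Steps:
J(g) = 8 (J(g) = 8*1 = 8)
d(u) = 1/(2*u)
((5 - 4*3)*J(0))*d(-3*(-2) + 1) = ((5 - 4*3)*8)*(1/(2*(-3*(-2) + 1))) = ((5 - 12)*8)*(1/(2*(6 + 1))) = (-7*8)*((½)/7) = -28/7 = -56*1/14 = -4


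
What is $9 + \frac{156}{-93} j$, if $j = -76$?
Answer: $\frac{4231}{31} \approx 136.48$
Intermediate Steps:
$9 + \frac{156}{-93} j = 9 + \frac{156}{-93} \left(-76\right) = 9 + 156 \left(- \frac{1}{93}\right) \left(-76\right) = 9 - - \frac{3952}{31} = 9 + \frac{3952}{31} = \frac{4231}{31}$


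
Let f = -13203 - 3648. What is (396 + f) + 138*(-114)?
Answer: -32187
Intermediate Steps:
f = -16851
(396 + f) + 138*(-114) = (396 - 16851) + 138*(-114) = -16455 - 15732 = -32187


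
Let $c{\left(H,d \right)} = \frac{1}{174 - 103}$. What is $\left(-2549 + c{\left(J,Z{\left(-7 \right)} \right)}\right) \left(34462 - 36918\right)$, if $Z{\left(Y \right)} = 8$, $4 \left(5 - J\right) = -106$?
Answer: $\frac{444481968}{71} \approx 6.2603 \cdot 10^{6}$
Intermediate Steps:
$J = \frac{63}{2}$ ($J = 5 - - \frac{53}{2} = 5 + \frac{53}{2} = \frac{63}{2} \approx 31.5$)
$c{\left(H,d \right)} = \frac{1}{71}$
$\left(-2549 + c{\left(J,Z{\left(-7 \right)} \right)}\right) \left(34462 - 36918\right) = \left(-2549 + \frac{1}{71}\right) \left(34462 - 36918\right) = \left(- \frac{180978}{71}\right) \left(-2456\right) = \frac{444481968}{71}$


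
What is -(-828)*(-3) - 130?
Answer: -2614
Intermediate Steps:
-(-828)*(-3) - 130 = -92*27 - 130 = -2484 - 130 = -2614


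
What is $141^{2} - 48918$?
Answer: $-29037$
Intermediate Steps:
$141^{2} - 48918 = 19881 - 48918 = -29037$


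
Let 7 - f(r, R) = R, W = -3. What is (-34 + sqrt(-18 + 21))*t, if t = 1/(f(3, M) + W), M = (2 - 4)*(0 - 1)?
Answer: -17 + sqrt(3)/2 ≈ -16.134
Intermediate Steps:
M = 2 (M = -2*(-1) = 2)
f(r, R) = 7 - R
t = 1/2 (t = 1/((7 - 1*2) - 3) = 1/((7 - 2) - 3) = 1/(5 - 3) = 1/2 ≈ 0.50000)
(-34 + sqrt(-18 + 21))*t = (-34 + sqrt(-18 + 21))*(1/2) = (-34 + sqrt(3))*(1/2) = -17 + sqrt(3)/2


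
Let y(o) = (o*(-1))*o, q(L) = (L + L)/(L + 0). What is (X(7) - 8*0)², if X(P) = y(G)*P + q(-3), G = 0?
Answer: 4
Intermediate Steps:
q(L) = 2 (q(L) = (2*L)/L = 2)
y(o) = -o² (y(o) = (-o)*o = -o²)
X(P) = 2 (X(P) = (-1*0²)*P + 2 = (-1*0)*P + 2 = 0*P + 2 = 0 + 2 = 2)
(X(7) - 8*0)² = (2 - 8*0)² = (2 + 0)² = 2² = 4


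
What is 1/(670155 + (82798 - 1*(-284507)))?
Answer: 1/1037460 ≈ 9.6389e-7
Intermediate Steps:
1/(670155 + (82798 - 1*(-284507))) = 1/(670155 + (82798 + 284507)) = 1/(670155 + 367305) = 1/1037460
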